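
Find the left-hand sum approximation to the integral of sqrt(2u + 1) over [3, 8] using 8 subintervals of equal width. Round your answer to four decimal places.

16.7248

Δu = (8 − 3)/8 = 0.625.
Left endpoints: 3, 3.625, 4.25, 4.875, 5.5, 6.125, 6.75, 7.375.
f(3) ≈ 2.6458, f(3.625) ≈ 2.8723, f(4.25) ≈ 3.0822, f(4.875) ≈ 3.2787, f(5.5) ≈ 3.4641, f(6.125) ≈ 3.6401, f(6.75) ≈ 3.8079, f(7.375) ≈ 3.9686.
Sum = Δu · [f(3) + f(3.625) + f(4.25) + ...].
Sum ≈ 16.7248.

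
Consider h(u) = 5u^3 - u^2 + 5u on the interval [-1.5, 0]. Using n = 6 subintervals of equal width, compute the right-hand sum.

-9.94140625

Δu = (0 − (-1.5))/6 = 0.25.
Right endpoints: -1.25, -1, -0.75, -0.5, -0.25, 0.
h(-1.25) = -17.578125, h(-1) = -11, h(-0.75) = -6.421875, h(-0.5) = -3.375, h(-0.25) = -1.390625, h(0) = 0.
Sum = Δu · [h(-1.25) + h(-1) + h(-0.75) + ...].
Sum = -9.94140625.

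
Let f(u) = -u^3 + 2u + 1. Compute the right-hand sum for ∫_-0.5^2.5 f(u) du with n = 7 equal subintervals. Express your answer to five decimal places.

Δu = (2.5 − (-0.5))/7 = 3/7.
Right endpoints: -1/14, 5/14, 11/14, 17/14, 23/14, 29/14, 2.5.
f(-1/14) = 2353/2744, f(5/14) = 4579/2744, f(11/14) = 5725/2744, f(17/14) = 4495/2744, f(23/14) = -407/2744, f(29/14) = -10277/2744, f(2.5) = -9.625.
Sum = Δu · [f(-1/14) + f(5/14) + f(11/14) + ...].
Sum ≈ -3.11480.

-3.11480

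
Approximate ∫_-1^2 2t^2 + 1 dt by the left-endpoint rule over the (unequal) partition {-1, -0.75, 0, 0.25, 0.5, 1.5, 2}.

Subinterval widths: 0.25, 0.75, 0.25, 0.25, 1, 0.5.
Left endpoints: -1, -0.75, 0, 0.25, 0.5, 1.5.
f(-1) = 3, f(-0.75) = 2.125, f(0) = 1, f(0.25) = 1.125, f(0.5) = 1.5, f(1.5) = 5.5.
Sum = Σ Δt_i · f(t_i).
Sum = 7.125.

7.125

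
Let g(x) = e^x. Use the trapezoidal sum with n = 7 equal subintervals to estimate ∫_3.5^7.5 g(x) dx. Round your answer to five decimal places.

1822.96348

Δx = (7.5 − 3.5)/7 = 4/7.
g(3.5) ≈ 33.11545, g(57/14) ≈ 58.64068, g(65/14) ≈ 103.84061, g(73/14) ≈ 183.88043, g(81/14) ≈ 325.61454, g(89/14) ≈ 576.59658, g(97/14) ≈ 1021.03432, g(7.5) ≈ 1808.04241.
T_7 = (Δx/2)·[g(x_0) + 2g(x_1) + ... + 2g(x_{6}) + g(x_7)].
Sum ≈ 1822.96348.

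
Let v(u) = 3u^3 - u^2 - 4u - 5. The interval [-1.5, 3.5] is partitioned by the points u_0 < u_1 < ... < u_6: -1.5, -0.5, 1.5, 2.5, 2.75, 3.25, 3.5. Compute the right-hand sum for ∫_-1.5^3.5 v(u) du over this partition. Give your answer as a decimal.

Subinterval widths: 1, 2, 1, 0.25, 0.5, 0.25.
Right endpoints: -0.5, 1.5, 2.5, 2.75, 3.25, 3.5.
v(-0.5) = -3.625, v(1.5) = -3.125, v(2.5) = 25.625, v(2.75) = 38.828125, v(3.25) = 74.421875, v(3.5) = 97.375.
Sum = Σ Δu_i · v(u_i).
Sum = 87.01171875.

87.01171875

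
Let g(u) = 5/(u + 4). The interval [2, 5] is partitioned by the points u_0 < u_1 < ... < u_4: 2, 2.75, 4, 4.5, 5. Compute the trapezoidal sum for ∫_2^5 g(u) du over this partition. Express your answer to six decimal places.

2.033122

Subinterval widths: 0.75, 1.25, 0.5, 0.5.
g(2) = 5/6, g(2.75) = 20/27, g(4) = 0.625, g(4.5) = 10/17, g(5) = 5/9.
On each subinterval the trapezoid contributes (Δu_i/2)·[g(u_{i-1}) + g(u_i)].
Sum ≈ 2.033122.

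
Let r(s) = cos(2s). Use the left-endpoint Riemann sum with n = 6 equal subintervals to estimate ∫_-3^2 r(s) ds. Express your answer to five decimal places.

Δs = (2 − (-3))/6 = 5/6.
Left endpoints: -3, -13/6, -4/3, -0.5, 1/3, 7/6.
r(-3) ≈ 0.96017, r(-13/6) ≈ -0.37004, r(-4/3) ≈ -0.88933, r(-0.5) ≈ 0.54030, r(1/3) ≈ 0.78589, r(7/6) ≈ -0.69076.
Sum = Δs · [r(-3) + r(-13/6) + r(-4/3) + ...].
Sum ≈ 0.28019.

0.28019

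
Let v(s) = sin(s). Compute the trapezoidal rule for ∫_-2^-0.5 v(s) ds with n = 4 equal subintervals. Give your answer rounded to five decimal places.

-1.27853

Δs = (-0.5 − (-2))/4 = 0.375.
v(-2) ≈ -0.90930, v(-1.625) ≈ -0.99853, v(-1.25) ≈ -0.94898, v(-0.875) ≈ -0.76754, v(-0.5) ≈ -0.47943.
T_4 = (Δs/2)·[v(s_0) + 2v(s_1) + 2v(s_2) + 2v(s_3) + v(s_4)].
Sum ≈ -1.27853.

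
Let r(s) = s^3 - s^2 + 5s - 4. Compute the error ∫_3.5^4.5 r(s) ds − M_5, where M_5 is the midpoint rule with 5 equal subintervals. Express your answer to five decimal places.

0.03667

Exact integral: ∫_3.5^4.5 r(s) ds ≈ 64.9166667.
M_5 = 64.88.
Error ≈ 64.9166667 − 64.88 ≈ 0.03667.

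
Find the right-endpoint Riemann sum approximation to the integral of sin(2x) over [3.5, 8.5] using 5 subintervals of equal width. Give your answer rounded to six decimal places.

-0.478814

Δx = (8.5 − 3.5)/5 = 1.
Right endpoints: 4.5, 5.5, 6.5, 7.5, 8.5.
f(4.5) ≈ 0.412118, f(5.5) ≈ -0.999990, f(6.5) ≈ 0.420167, f(7.5) ≈ 0.650288, f(8.5) ≈ -0.961397.
Sum = Δx · [f(4.5) + f(5.5) + f(6.5) + f(7.5) + f(8.5)].
Sum ≈ -0.478814.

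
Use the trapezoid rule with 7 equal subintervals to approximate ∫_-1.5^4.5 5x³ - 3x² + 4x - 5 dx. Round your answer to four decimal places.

Δx = (4.5 − (-1.5))/7 = 6/7.
f(-1.5) = -34.625, f(-9/14) = -27823/2744, f(3/14) = -11611/2744, f(15/14) = 5465/2744, f(27/14) = 75245/2744, f(39/14) = 249569/2744, f(51/14) = 580277/2744, f(4.5) = 407.875.
T_7 = (Δx/2)·[f(x_0) + 2f(x_1) + ... + 2f(x_{6}) + f(x_7)].
Sum ≈ 432.0765.

432.0765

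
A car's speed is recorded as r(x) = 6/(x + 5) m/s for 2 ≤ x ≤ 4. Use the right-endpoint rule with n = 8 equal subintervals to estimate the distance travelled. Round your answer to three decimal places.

1.484

Δx = (4 − 2)/8 = 0.25.
Right endpoints: 2.25, 2.5, 2.75, 3, 3.25, 3.5, 3.75, 4.
r(2.25) = 24/29, r(2.5) = 0.8, r(2.75) = 24/31, r(3) = 0.75, r(3.25) = 8/11, r(3.5) = 12/17, r(3.75) = 24/35, r(4) = 2/3.
Sum = Δx · [r(2.25) + r(2.5) + r(2.75) + ...].
Sum ≈ 1.484.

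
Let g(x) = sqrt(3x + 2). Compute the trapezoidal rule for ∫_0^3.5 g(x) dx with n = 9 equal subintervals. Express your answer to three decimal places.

Δx = (3.5 − 0)/9 = 7/18.
g(0) ≈ 1.414, g(7/18) ≈ 1.780, g(7/9) ≈ 2.082, g(7/6) ≈ 2.345, g(14/9) ≈ 2.582, g(35/18) ≈ 2.799, g(7/3) ≈ 3.000, g(49/18) ≈ 3.189, g(28/9) ≈ 3.367, g(3.5) ≈ 3.536.
T_9 = (Δx/2)·[g(x_0) + 2g(x_1) + ... + 2g(x_{8}) + g(x_9)].
Sum ≈ 9.184.

9.184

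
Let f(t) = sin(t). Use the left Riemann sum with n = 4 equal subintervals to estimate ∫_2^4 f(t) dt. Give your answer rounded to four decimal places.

0.6491

Δt = (4 − 2)/4 = 0.5.
Left endpoints: 2, 2.5, 3, 3.5.
f(2) ≈ 0.9093, f(2.5) ≈ 0.5985, f(3) ≈ 0.1411, f(3.5) ≈ -0.3508.
Sum = Δt · [f(2) + f(2.5) + f(3) + f(3.5)].
Sum ≈ 0.6491.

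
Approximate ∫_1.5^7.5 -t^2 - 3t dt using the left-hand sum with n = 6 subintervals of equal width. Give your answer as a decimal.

-185.5

Δt = (7.5 − 1.5)/6 = 1.
Left endpoints: 1.5, 2.5, 3.5, 4.5, 5.5, 6.5.
f(1.5) = -6.75, f(2.5) = -13.75, f(3.5) = -22.75, f(4.5) = -33.75, f(5.5) = -46.75, f(6.5) = -61.75.
Sum = Δt · [f(1.5) + f(2.5) + f(3.5) + ...].
Sum = -185.5.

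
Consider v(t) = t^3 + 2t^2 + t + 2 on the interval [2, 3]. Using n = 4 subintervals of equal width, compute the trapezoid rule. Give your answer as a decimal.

Δt = (3 − 2)/4 = 0.25.
v(2) = 20, v(2.25) = 25.765625, v(2.5) = 32.625, v(2.75) = 40.671875, v(3) = 50.
T_4 = (Δt/2)·[v(t_0) + 2v(t_1) + 2v(t_2) + 2v(t_3) + v(t_4)].
Sum = 33.515625.

33.515625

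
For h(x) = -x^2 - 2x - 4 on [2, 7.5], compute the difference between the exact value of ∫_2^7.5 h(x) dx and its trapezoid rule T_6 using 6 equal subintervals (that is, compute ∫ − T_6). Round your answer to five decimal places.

Exact integral: ∫_2^7.5 h(x) dx ≈ -212.2083333.
T_6 ≈ -212.9785880.
Error ≈ -212.2083333 − (-212.9785880) ≈ 0.77025.

0.77025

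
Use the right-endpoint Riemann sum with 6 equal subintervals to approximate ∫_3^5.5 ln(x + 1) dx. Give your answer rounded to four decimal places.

Δx = (5.5 − 3)/6 = 5/12.
Right endpoints: 41/12, 23/6, 4.25, 14/3, 61/12, 5.5.
f(41/12) ≈ 1.4854, f(23/6) ≈ 1.5755, f(4.25) ≈ 1.6582, f(14/3) ≈ 1.7346, f(61/12) ≈ 1.8056, f(5.5) ≈ 1.8718.
Sum = Δx · [f(41/12) + f(23/6) + f(4.25) + ...].
Sum ≈ 4.2213.

4.2213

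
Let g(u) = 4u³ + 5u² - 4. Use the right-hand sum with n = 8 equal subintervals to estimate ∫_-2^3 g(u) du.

Δu = (3 − (-2))/8 = 0.625.
Right endpoints: -1.375, -0.75, -0.125, 0.5, 1.125, 1.75, 2.375, 3.
g(-1.375) = -4.9453125, g(-0.75) = -2.875, g(-0.125) = -3.9296875, g(0.5) = -2.25, g(1.125) = 8.0234375, g(1.75) = 32.75, g(2.375) = 77.7890625, g(3) = 149.
Sum = Δu · [g(-1.375) + g(-0.75) + g(-0.125) + ...].
Sum = 158.4765625.

158.4765625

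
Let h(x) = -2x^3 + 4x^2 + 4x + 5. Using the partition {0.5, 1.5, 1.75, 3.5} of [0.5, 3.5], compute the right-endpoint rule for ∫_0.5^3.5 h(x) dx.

-14.4296875

Subinterval widths: 1, 0.25, 1.75.
Right endpoints: 1.5, 1.75, 3.5.
h(1.5) = 13.25, h(1.75) = 13.53125, h(3.5) = -17.75.
Sum = Σ Δx_i · h(x_i).
Sum = -14.4296875.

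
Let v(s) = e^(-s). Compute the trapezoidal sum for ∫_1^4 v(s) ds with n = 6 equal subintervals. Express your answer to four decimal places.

0.3568

Δs = (4 − 1)/6 = 0.5.
v(1) ≈ 0.3679, v(1.5) ≈ 0.2231, v(2) ≈ 0.1353, v(2.5) ≈ 0.0821, v(3) ≈ 0.0498, v(3.5) ≈ 0.0302, v(4) ≈ 0.0183.
T_6 = (Δs/2)·[v(s_0) + 2v(s_1) + ... + 2v(s_{5}) + v(s_6)].
Sum ≈ 0.3568.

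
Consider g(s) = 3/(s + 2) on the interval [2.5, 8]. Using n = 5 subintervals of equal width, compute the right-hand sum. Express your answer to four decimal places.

2.2057

Δs = (8 − 2.5)/5 = 1.1.
Right endpoints: 3.6, 4.7, 5.8, 6.9, 8.
g(3.6) = 15/28, g(4.7) = 30/67, g(5.8) = 5/13, g(6.9) = 30/89, g(8) = 0.3.
Sum = Δs · [g(3.6) + g(4.7) + g(5.8) + g(6.9) + g(8)].
Sum ≈ 2.2057.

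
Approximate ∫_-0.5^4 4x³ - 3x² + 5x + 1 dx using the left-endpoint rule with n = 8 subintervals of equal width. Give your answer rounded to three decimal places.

174.779

Δx = (4 − (-0.5))/8 = 0.5625.
Left endpoints: -0.5, 0.0625, 0.625, 1.1875, 1.75, 2.3125, 2.875, 3.4375.
f(-0.5) = -2.75, f(0.0625) = 1333/1024, f(0.625) = 3.9296875, f(1.1875) = 9631/1024, f(1.75) = 22, f(2.3125) = 47089/1024, f(2.875) = 85.6328125, f(3.4375) = 148699/1024.
Sum = Δx · [f(-0.5) + f(0.0625) + f(0.625) + ...].
Sum ≈ 174.779.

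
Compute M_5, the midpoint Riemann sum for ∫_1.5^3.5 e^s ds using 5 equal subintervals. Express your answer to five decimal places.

Δs = (3.5 − 1.5)/5 = 0.4.
Midpoints: 1.7, 2.1, 2.5, 2.9, 3.3.
f(1.7) ≈ 5.47395, f(2.1) ≈ 8.16617, f(2.5) ≈ 12.18249, f(2.9) ≈ 18.17415, f(3.3) ≈ 27.11264.
Sum = Δs · [f(1.7) + f(2.1) + f(2.5) + f(2.9) + f(3.3)].
Sum ≈ 28.44376.

28.44376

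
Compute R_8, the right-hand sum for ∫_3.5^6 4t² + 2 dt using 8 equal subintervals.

Δt = (6 − 3.5)/8 = 0.3125.
Right endpoints: 3.8125, 4.125, 4.4375, 4.75, 5.0625, 5.375, 5.6875, 6.
f(3.8125) = 60.140625, f(4.125) = 70.0625, f(4.4375) = 80.765625, f(4.75) = 92.25, f(5.0625) = 104.515625, f(5.375) = 117.5625, f(5.6875) = 131.390625, f(6) = 146.
Sum = Δt · [f(3.8125) + f(4.125) + f(4.4375) + ...].
Sum = 250.83984375.

250.83984375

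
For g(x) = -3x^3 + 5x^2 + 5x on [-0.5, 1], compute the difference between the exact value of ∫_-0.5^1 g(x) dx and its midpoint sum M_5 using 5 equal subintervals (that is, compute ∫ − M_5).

Exact integral: ∫_-0.5^1 g(x) dx = 3.046875.
M_5 = 3.0159375.
Error = 3.046875 − 3.0159375 = 0.0309375.

0.0309375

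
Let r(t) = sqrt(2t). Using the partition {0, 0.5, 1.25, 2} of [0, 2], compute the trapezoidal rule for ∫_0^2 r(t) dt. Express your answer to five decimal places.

2.56085

Subinterval widths: 0.5, 0.75, 0.75.
r(0) ≈ 0.00000, r(0.5) ≈ 1.00000, r(1.25) ≈ 1.58114, r(2) ≈ 2.00000.
On each subinterval the trapezoid contributes (Δt_i/2)·[r(t_{i-1}) + r(t_i)].
Sum ≈ 2.56085.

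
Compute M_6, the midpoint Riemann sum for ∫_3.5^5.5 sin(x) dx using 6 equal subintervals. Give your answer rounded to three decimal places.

-1.653

Δx = (5.5 − 3.5)/6 = 1/3.
Midpoints: 11/3, 4, 13/3, 14/3, 5, 16/3.
f(11/3) ≈ -0.501, f(4) ≈ -0.757, f(13/3) ≈ -0.929, f(14/3) ≈ -0.999, f(5) ≈ -0.959, f(16/3) ≈ -0.813.
Sum = Δx · [f(11/3) + f(4) + f(13/3) + ...].
Sum ≈ -1.653.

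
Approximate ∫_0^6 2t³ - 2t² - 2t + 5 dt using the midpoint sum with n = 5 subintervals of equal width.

486.48

Δt = (6 − 0)/5 = 1.2.
Midpoints: 0.6, 1.8, 3, 4.2, 5.4.
f(0.6) = 3.512, f(1.8) = 6.584, f(3) = 35, f(4.2) = 109.496, f(5.4) = 250.808.
Sum = Δt · [f(0.6) + f(1.8) + f(3) + f(4.2) + f(5.4)].
Sum = 486.48.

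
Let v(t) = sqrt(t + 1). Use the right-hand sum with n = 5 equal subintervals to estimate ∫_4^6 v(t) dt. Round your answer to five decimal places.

Δt = (6 − 4)/5 = 0.4.
Right endpoints: 4.4, 4.8, 5.2, 5.6, 6.
v(4.4) ≈ 2.32379, v(4.8) ≈ 2.40832, v(5.2) ≈ 2.48998, v(5.6) ≈ 2.56905, v(6) ≈ 2.64575.
Sum = Δt · [v(4.4) + v(4.8) + v(5.2) + v(5.6) + v(6)].
Sum ≈ 4.97475.

4.97475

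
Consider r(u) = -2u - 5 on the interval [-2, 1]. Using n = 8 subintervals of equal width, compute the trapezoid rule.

Δu = (1 − (-2))/8 = 0.375.
r(-2) = -1, r(-1.625) = -1.75, r(-1.25) = -2.5, r(-0.875) = -3.25, r(-0.5) = -4, r(-0.125) = -4.75, r(0.25) = -5.5, r(0.625) = -6.25, r(1) = -7.
T_8 = (Δu/2)·[r(u_0) + 2r(u_1) + ... + 2r(u_{7}) + r(u_8)].
Sum = -12.

-12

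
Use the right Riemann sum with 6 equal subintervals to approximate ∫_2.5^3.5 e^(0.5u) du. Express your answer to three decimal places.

Δu = (3.5 − 2.5)/6 = 1/6.
Right endpoints: 8/3, 17/6, 3, 19/6, 10/3, 3.5.
f(8/3) ≈ 3.794, f(17/6) ≈ 4.123, f(3) ≈ 4.482, f(19/6) ≈ 4.871, f(10/3) ≈ 5.294, f(3.5) ≈ 5.755.
Sum = Δu · [f(8/3) + f(17/6) + f(3) + ...].
Sum ≈ 4.720.

4.720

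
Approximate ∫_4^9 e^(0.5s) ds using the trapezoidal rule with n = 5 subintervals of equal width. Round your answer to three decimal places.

Δs = (9 − 4)/5 = 1.
f(4) ≈ 7.389, f(5) ≈ 12.182, f(6) ≈ 20.086, f(7) ≈ 33.115, f(8) ≈ 54.598, f(9) ≈ 90.017.
T_5 = (Δs/2)·[f(s_0) + 2f(s_1) + ... + 2f(s_{4}) + f(s_5)].
Sum ≈ 168.685.

168.685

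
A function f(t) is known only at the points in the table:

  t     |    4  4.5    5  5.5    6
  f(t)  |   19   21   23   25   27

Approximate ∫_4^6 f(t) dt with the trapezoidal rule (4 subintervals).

46

Δt = 0.5.
T_4 = (0.5/2)·[19 + 2·21 + 2·23 + 2·25 + 27] = 46.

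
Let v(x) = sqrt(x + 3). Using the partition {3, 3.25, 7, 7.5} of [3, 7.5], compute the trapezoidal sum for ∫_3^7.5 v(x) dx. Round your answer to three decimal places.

Subinterval widths: 0.25, 3.75, 0.5.
v(3) ≈ 2.449, v(3.25) ≈ 2.500, v(7) ≈ 3.162, v(7.5) ≈ 3.240.
On each subinterval the trapezoid contributes (Δx_i/2)·[v(x_{i-1}) + v(x_i)].
Sum ≈ 12.836.

12.836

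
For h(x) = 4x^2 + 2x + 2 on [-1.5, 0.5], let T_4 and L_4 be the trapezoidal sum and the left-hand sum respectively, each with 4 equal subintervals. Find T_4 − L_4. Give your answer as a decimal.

-1

T_4 = 7.
L_4 = 8.
T_4 − L_4 = -1.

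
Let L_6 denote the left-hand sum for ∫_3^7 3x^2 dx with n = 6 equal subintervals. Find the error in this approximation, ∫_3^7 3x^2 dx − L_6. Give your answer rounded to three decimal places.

Exact integral: ∫_3^7 f(x) dx = 316.
L_6 ≈ 276.88889.
Error ≈ 316 − 276.88889 ≈ 39.111.

39.111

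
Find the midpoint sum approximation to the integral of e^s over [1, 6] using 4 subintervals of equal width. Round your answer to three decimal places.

Δs = (6 − 1)/4 = 1.25.
Midpoints: 1.625, 2.875, 4.125, 5.375.
f(1.625) ≈ 5.078, f(2.875) ≈ 17.725, f(4.125) ≈ 61.868, f(5.375) ≈ 215.940.
Sum = Δs · [f(1.625) + f(2.875) + f(4.125) + f(5.375)].
Sum ≈ 375.764.

375.764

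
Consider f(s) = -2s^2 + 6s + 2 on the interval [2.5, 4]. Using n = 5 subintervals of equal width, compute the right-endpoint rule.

-1.62

Δs = (4 − 2.5)/5 = 0.3.
Right endpoints: 2.8, 3.1, 3.4, 3.7, 4.
f(2.8) = 3.12, f(3.1) = 1.38, f(3.4) = -0.72, f(3.7) = -3.18, f(4) = -6.
Sum = Δs · [f(2.8) + f(3.1) + f(3.4) + f(3.7) + f(4)].
Sum = -1.62.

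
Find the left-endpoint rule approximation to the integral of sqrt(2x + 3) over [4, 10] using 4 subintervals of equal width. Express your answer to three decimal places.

Δx = (10 − 4)/4 = 1.5.
Left endpoints: 4, 5.5, 7, 8.5.
f(4) ≈ 3.317, f(5.5) ≈ 3.742, f(7) ≈ 4.123, f(8.5) ≈ 4.472.
Sum = Δx · [f(4) + f(5.5) + f(7) + f(8.5)].
Sum ≈ 23.480.

23.480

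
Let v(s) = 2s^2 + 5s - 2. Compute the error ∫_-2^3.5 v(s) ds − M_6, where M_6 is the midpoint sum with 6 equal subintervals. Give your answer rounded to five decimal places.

0.77025

Exact integral: ∫_-2^3.5 v(s) ds ≈ 43.5416667.
M_6 ≈ 42.7714120.
Error ≈ 43.5416667 − 42.7714120 ≈ 0.77025.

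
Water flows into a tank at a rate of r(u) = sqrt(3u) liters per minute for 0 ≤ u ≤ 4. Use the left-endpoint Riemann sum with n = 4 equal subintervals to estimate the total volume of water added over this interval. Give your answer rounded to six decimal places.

Δu = (4 − 0)/4 = 1.
Left endpoints: 0, 1, 2, 3.
r(0) ≈ 0.000000, r(1) ≈ 1.732051, r(2) ≈ 2.449490, r(3) ≈ 3.000000.
Sum = Δu · [r(0) + r(1) + r(2) + r(3)].
Sum ≈ 7.181541.

7.181541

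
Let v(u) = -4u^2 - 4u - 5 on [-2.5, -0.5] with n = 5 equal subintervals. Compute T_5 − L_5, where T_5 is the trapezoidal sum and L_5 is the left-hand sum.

3.2

T_5 = -18.88.
L_5 = -22.08.
T_5 − L_5 = 3.2.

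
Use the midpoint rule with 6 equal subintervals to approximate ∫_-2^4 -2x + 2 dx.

0

Δx = (4 − (-2))/6 = 1.
Midpoints: -1.5, -0.5, 0.5, 1.5, 2.5, 3.5.
f(-1.5) = 5, f(-0.5) = 3, f(0.5) = 1, f(1.5) = -1, f(2.5) = -3, f(3.5) = -5.
Sum = Δx · [f(-1.5) + f(-0.5) + f(0.5) + ...].
Sum = 0.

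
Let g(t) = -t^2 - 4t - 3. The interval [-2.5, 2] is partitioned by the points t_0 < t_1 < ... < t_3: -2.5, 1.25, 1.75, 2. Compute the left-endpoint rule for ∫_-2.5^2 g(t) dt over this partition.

-5.234375

Subinterval widths: 3.75, 0.5, 0.25.
Left endpoints: -2.5, 1.25, 1.75.
g(-2.5) = 0.75, g(1.25) = -9.5625, g(1.75) = -13.0625.
Sum = Σ Δt_i · g(t_i).
Sum = -5.234375.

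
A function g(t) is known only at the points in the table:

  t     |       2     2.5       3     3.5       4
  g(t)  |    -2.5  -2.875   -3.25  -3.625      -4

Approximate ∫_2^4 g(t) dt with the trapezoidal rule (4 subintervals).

Δt = 0.5.
T_4 = (0.5/2)·[(-2.5) + 2·(-2.875) + 2·(-3.25) + 2·(-3.625) + (-4)] = -6.5.

-6.5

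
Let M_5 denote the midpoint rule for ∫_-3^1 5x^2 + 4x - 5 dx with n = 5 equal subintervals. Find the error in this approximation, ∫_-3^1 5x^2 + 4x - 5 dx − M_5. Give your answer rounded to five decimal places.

Exact integral: ∫_-3^1 f(x) dx ≈ 10.6666667.
M_5 = 9.6.
Error ≈ 10.6666667 − 9.6 ≈ 1.06667.

1.06667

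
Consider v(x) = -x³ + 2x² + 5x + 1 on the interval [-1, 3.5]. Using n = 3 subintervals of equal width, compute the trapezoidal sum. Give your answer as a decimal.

21.65625

Δx = (3.5 − (-1))/3 = 1.5.
v(-1) = -1, v(0.5) = 3.875, v(2) = 11, v(3.5) = 0.125.
T_3 = (Δx/2)·[v(x_0) + 2v(x_1) + 2v(x_2) + v(x_3)].
Sum = 21.65625.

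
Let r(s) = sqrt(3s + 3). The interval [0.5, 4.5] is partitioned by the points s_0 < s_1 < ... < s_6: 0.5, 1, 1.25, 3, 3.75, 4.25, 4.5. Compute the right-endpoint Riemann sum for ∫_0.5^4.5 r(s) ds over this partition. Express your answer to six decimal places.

Subinterval widths: 0.5, 0.25, 1.75, 0.75, 0.5, 0.25.
Right endpoints: 1, 1.25, 3, 3.75, 4.25, 4.5.
r(1) ≈ 2.449490, r(1.25) ≈ 2.598076, r(3) ≈ 3.464102, r(3.75) ≈ 3.774917, r(4.25) ≈ 3.968627, r(4.5) ≈ 4.062019.
Sum = Σ Δs_i · r(s_i).
Sum ≈ 13.767448.

13.767448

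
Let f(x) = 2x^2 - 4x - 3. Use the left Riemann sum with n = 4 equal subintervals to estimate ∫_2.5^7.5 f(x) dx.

Δx = (7.5 − 2.5)/4 = 1.25.
Left endpoints: 2.5, 3.75, 5, 6.25.
f(2.5) = -0.5, f(3.75) = 10.125, f(5) = 27, f(6.25) = 50.125.
Sum = Δx · [f(2.5) + f(3.75) + f(5) + f(6.25)].
Sum = 108.4375.

108.4375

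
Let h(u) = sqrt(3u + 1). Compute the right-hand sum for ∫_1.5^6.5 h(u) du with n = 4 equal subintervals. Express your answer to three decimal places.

19.084

Δu = (6.5 − 1.5)/4 = 1.25.
Right endpoints: 2.75, 4, 5.25, 6.5.
h(2.75) ≈ 3.041, h(4) ≈ 3.606, h(5.25) ≈ 4.093, h(6.5) ≈ 4.528.
Sum = Δu · [h(2.75) + h(4) + h(5.25) + h(6.5)].
Sum ≈ 19.084.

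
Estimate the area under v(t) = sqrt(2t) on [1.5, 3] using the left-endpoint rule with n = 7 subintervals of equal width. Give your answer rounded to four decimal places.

3.0894

Δt = (3 − 1.5)/7 = 3/14.
Left endpoints: 1.5, 12/7, 27/14, 15/7, 33/14, 18/7, 39/14.
v(1.5) ≈ 1.7321, v(12/7) ≈ 1.8516, v(27/14) ≈ 1.9640, v(15/7) ≈ 2.0702, v(33/14) ≈ 2.1712, v(18/7) ≈ 2.2678, v(39/14) ≈ 2.3604.
Sum = Δt · [v(1.5) + v(12/7) + v(27/14) + ...].
Sum ≈ 3.0894.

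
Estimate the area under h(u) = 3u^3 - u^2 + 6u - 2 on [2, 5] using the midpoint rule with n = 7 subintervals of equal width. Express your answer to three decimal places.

Δu = (5 − 2)/7 = 3/7.
Midpoints: 31/14, 37/14, 43/14, 3.5, 55/14, 61/14, 67/14.
h(31/14) = 106887/2744, h(37/14) = 170817/2744, h(43/14) = 257715/2744, h(3.5) = 135.375, h(55/14) = 515967/2744, h(61/14) = 695097/2744, h(67/14) = 912747/2744.
Sum = Δu · [h(31/14) + h(37/14) + h(43/14) + ...].
Sum ≈ 473.349.

473.349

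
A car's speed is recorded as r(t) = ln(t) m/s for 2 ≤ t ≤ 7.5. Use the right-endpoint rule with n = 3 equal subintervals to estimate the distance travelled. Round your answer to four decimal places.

Δt = (7.5 − 2)/3 = 11/6.
Right endpoints: 23/6, 17/3, 7.5.
r(23/6) ≈ 1.3437, r(17/3) ≈ 1.7346, r(7.5) ≈ 2.0149.
Sum = Δt · [r(23/6) + r(17/3) + r(7.5)].
Sum ≈ 9.3376.

9.3376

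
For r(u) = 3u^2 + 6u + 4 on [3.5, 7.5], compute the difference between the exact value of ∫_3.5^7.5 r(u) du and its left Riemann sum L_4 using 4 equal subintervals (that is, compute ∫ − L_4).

Exact integral: ∫_3.5^7.5 r(u) du = 527.
L_4 = 451.
Error = 527 − 451 = 76.

76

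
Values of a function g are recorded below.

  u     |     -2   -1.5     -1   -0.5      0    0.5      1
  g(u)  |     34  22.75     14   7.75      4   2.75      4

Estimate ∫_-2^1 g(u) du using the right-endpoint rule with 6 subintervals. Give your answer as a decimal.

Δu = 0.5.
Sum = 0.5·[22.75 + 14 + 7.75 + 4 + 2.75 + 4] = 27.625.

27.625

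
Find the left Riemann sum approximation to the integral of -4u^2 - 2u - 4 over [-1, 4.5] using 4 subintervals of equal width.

-110.515625

Δu = (4.5 − (-1))/4 = 1.375.
Left endpoints: -1, 0.375, 1.75, 3.125.
f(-1) = -6, f(0.375) = -5.3125, f(1.75) = -19.75, f(3.125) = -49.3125.
Sum = Δu · [f(-1) + f(0.375) + f(1.75) + f(3.125)].
Sum = -110.515625.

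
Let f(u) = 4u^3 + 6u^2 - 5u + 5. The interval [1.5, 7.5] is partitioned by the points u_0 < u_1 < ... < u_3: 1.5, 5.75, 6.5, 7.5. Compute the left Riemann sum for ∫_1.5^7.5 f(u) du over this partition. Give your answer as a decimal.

2129.921875

Subinterval widths: 4.25, 0.75, 1.
Left endpoints: 1.5, 5.75, 6.5.
f(1.5) = 24.5, f(5.75) = 935.0625, f(6.5) = 1324.5.
Sum = Σ Δu_i · f(u_i).
Sum = 2129.921875.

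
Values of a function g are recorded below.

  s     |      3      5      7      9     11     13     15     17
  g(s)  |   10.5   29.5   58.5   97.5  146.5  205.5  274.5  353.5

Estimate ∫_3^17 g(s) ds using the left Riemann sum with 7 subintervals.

1645

Δs = 2.
Sum = 2·[10.5 + 29.5 + 58.5 + 97.5 + 146.5 + 205.5 + 274.5] = 1645.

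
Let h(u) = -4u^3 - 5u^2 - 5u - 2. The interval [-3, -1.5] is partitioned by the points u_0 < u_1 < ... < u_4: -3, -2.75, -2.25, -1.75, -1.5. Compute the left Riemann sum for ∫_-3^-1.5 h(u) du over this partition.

Subinterval widths: 0.25, 0.5, 0.5, 0.25.
Left endpoints: -3, -2.75, -2.25, -1.75.
h(-3) = 76, h(-2.75) = 57.125, h(-2.25) = 29.5, h(-1.75) = 12.875.
Sum = Σ Δu_i · h(u_i).
Sum = 65.53125.

65.53125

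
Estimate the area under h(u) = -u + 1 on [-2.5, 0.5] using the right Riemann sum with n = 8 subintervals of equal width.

Δu = (0.5 − (-2.5))/8 = 0.375.
Right endpoints: -2.125, -1.75, -1.375, -1, -0.625, -0.25, 0.125, 0.5.
h(-2.125) = 3.125, h(-1.75) = 2.75, h(-1.375) = 2.375, h(-1) = 2, h(-0.625) = 1.625, h(-0.25) = 1.25, h(0.125) = 0.875, h(0.5) = 0.5.
Sum = Δu · [h(-2.125) + h(-1.75) + h(-1.375) + ...].
Sum = 5.4375.

5.4375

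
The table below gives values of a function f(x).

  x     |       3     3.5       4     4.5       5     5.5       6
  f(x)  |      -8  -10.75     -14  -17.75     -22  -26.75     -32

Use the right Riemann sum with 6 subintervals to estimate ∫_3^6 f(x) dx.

Δx = 0.5.
Sum = 0.5·[(-10.75) + (-14) + (-17.75) + (-22) + (-26.75) + (-32)] = -61.625.

-61.625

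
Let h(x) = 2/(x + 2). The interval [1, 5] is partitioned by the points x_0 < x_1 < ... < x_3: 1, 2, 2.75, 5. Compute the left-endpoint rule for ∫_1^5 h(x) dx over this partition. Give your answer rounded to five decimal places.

1.98904

Subinterval widths: 1, 0.75, 2.25.
Left endpoints: 1, 2, 2.75.
h(1) = 2/3, h(2) = 0.5, h(2.75) = 8/19.
Sum = Σ Δx_i · h(x_i).
Sum ≈ 1.98904.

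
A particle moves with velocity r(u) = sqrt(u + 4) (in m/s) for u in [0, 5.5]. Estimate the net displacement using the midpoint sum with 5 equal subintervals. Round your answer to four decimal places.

14.1917

Δu = (5.5 − 0)/5 = 1.1.
Midpoints: 0.55, 1.65, 2.75, 3.85, 4.95.
r(0.55) ≈ 2.1331, r(1.65) ≈ 2.3770, r(2.75) ≈ 2.5981, r(3.85) ≈ 2.8018, r(4.95) ≈ 2.9917.
Sum = Δu · [r(0.55) + r(1.65) + r(2.75) + r(3.85) + r(4.95)].
Sum ≈ 14.1917.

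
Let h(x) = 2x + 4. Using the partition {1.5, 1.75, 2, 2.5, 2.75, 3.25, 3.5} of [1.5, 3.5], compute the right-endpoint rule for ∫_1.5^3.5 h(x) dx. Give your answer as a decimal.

18.75

Subinterval widths: 0.25, 0.25, 0.5, 0.25, 0.5, 0.25.
Right endpoints: 1.75, 2, 2.5, 2.75, 3.25, 3.5.
h(1.75) = 7.5, h(2) = 8, h(2.5) = 9, h(2.75) = 9.5, h(3.25) = 10.5, h(3.5) = 11.
Sum = Σ Δx_i · h(x_i).
Sum = 18.75.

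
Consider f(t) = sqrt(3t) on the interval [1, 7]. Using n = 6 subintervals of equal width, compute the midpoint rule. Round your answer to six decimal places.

20.252438

Δt = (7 − 1)/6 = 1.
Midpoints: 1.5, 2.5, 3.5, 4.5, 5.5, 6.5.
f(1.5) ≈ 2.121320, f(2.5) ≈ 2.738613, f(3.5) ≈ 3.240370, f(4.5) ≈ 3.674235, f(5.5) ≈ 4.062019, f(6.5) ≈ 4.415880.
Sum = Δt · [f(1.5) + f(2.5) + f(3.5) + ...].
Sum ≈ 20.252438.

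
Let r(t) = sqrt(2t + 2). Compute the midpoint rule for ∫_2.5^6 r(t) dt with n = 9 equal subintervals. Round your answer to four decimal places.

11.2883

Δt = (6 − 2.5)/9 = 7/18.
Midpoints: 97/36, 37/12, 125/36, 139/36, 4.25, 167/36, 181/36, 65/12, 209/36.
r(97/36) ≈ 2.7183, r(37/12) ≈ 2.8577, r(125/36) ≈ 2.9907, r(139/36) ≈ 3.1180, r(4.25) ≈ 3.2404, r(167/36) ≈ 3.3582, r(181/36) ≈ 3.4721, r(65/12) ≈ 3.5824, r(209/36) ≈ 3.6893.
Sum = Δt · [r(97/36) + r(37/12) + r(125/36) + ...].
Sum ≈ 11.2883.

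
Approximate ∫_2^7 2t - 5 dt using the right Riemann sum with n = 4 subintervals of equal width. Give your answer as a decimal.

Δt = (7 − 2)/4 = 1.25.
Right endpoints: 3.25, 4.5, 5.75, 7.
f(3.25) = 1.5, f(4.5) = 4, f(5.75) = 6.5, f(7) = 9.
Sum = Δt · [f(3.25) + f(4.5) + f(5.75) + f(7)].
Sum = 26.25.

26.25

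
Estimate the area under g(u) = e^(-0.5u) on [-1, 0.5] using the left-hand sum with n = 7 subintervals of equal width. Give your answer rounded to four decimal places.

Δu = (0.5 − (-1))/7 = 3/14.
Left endpoints: -1, -11/14, -4/7, -5/14, -1/7, 1/14, 2/7.
g(-1) ≈ 1.6487, g(-11/14) ≈ 1.4812, g(-4/7) ≈ 1.3307, g(-5/14) ≈ 1.1955, g(-1/7) ≈ 1.0740, g(1/14) ≈ 0.9649, g(2/7) ≈ 0.8669.
Sum = Δu · [g(-1) + g(-11/14) + g(-4/7) + ...].
Sum ≈ 1.8347.

1.8347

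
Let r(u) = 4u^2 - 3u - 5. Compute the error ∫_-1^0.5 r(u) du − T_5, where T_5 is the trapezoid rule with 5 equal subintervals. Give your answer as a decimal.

-0.09

Exact integral: ∫_-1^0.5 r(u) du = -4.875.
T_5 = -4.785.
Error = -4.875 − (-4.785) = -0.09.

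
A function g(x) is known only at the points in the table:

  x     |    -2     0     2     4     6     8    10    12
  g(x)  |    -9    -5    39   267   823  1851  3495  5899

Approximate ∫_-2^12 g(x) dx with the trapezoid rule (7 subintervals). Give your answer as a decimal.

18830

Δx = 2.
T_7 = (2/2)·[(-9) + 2·(-5) + 2·39 + 2·267 + 2·823 + 2·1851 + 2·3495 + 5899] = 18830.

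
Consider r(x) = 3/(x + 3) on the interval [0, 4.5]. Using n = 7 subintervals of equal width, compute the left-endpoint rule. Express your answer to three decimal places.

2.951

Δx = (4.5 − 0)/7 = 9/14.
Left endpoints: 0, 9/14, 9/7, 27/14, 18/7, 45/14, 27/7.
r(0) = 1, r(9/14) = 14/17, r(9/7) = 0.7, r(27/14) = 14/23, r(18/7) = 7/13, r(45/14) = 14/29, r(27/7) = 0.4375.
Sum = Δx · [r(0) + r(9/14) + r(9/7) + ...].
Sum ≈ 2.951.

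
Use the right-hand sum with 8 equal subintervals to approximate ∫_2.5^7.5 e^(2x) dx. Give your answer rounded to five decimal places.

Δx = (7.5 − 2.5)/8 = 0.625.
Right endpoints: 3.125, 3.75, 4.375, 5, 5.625, 6.25, 6.875, 7.5.
f(3.125) ≈ 518.01282, f(3.75) ≈ 1808.04241, f(4.375) ≈ 6310.68811, f(5) ≈ 22026.46579, f(5.625) ≈ 76879.91976, f(6.25) ≈ 268337.28652, f(6.875) ≈ 936589.15823, f(7.5) ≈ 3269017.37247.
Sum = Δx · [f(3.125) + f(3.75) + f(4.375) + ...].
Sum ≈ 2863429.34133.

2863429.34133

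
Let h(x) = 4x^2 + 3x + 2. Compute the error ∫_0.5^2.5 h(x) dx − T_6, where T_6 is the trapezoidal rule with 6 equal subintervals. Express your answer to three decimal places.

Exact integral: ∫_0.5^2.5 h(x) dx ≈ 33.66667.
T_6 ≈ 33.81481.
Error ≈ 33.66667 − 33.81481 ≈ -0.148.

-0.148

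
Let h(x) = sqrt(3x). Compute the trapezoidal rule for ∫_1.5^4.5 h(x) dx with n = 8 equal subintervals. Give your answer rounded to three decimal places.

Δx = (4.5 − 1.5)/8 = 0.375.
h(1.5) ≈ 2.121, h(1.875) ≈ 2.372, h(2.25) ≈ 2.598, h(2.625) ≈ 2.806, h(3) ≈ 3.000, h(3.375) ≈ 3.182, h(3.75) ≈ 3.354, h(4.125) ≈ 3.518, h(4.5) ≈ 3.674.
T_8 = (Δx/2)·[h(x_0) + 2h(x_1) + ... + 2h(x_{7}) + h(x_8)].
Sum ≈ 8.898.

8.898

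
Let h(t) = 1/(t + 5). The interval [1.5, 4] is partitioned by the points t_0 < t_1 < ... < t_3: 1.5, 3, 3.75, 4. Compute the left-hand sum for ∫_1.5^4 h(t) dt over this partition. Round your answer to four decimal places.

0.3531

Subinterval widths: 1.5, 0.75, 0.25.
Left endpoints: 1.5, 3, 3.75.
h(1.5) = 2/13, h(3) = 0.125, h(3.75) = 4/35.
Sum = Σ Δt_i · h(t_i).
Sum ≈ 0.3531.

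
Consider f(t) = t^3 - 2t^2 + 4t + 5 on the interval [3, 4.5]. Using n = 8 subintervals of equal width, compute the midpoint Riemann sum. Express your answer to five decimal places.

Δt = (4.5 − 3)/8 = 0.1875.
Midpoints: 3.09375, 3.28125, 3.46875, 3.65625, 3.84375, 4.03125, 4.21875, 4.40625.
f(3.09375) = 912379/32768, f(3.28125) = 1045945/32768, f(3.46875) = 1197583/32768, f(3.65625) = 1368589/32768, f(3.84375) = 1560259/32768, f(4.03125) = 1773889/32768, f(4.21875) = 2010775/32768, f(4.40625) = 2272213/32768.
Sum = Δt · [f(3.09375) + f(3.28125) + f(3.46875) + ...].
Sum ≈ 69.47498.

69.47498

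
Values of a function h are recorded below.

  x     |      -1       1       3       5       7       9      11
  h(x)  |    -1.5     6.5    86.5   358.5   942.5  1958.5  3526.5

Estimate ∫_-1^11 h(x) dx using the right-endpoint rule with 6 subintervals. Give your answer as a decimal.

Δx = 2.
Sum = 2·[6.5 + 86.5 + 358.5 + 942.5 + 1958.5 + 3526.5] = 13758.

13758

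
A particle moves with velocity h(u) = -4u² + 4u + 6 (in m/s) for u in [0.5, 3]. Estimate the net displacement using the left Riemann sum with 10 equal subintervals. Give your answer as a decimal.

-0.3125

Δu = (3 − 0.5)/10 = 0.25.
Left endpoints: 0.5, 0.75, 1, 1.25, 1.5, 1.75, 2, 2.25, 2.5, 2.75.
h(0.5) = 7, h(0.75) = 6.75, h(1) = 6, h(1.25) = 4.75, h(1.5) = 3, h(1.75) = 0.75, h(2) = -2, h(2.25) = -5.25, h(2.5) = -9, h(2.75) = -13.25.
Sum = Δu · [h(0.5) + h(0.75) + h(1) + ...].
Sum = -0.3125.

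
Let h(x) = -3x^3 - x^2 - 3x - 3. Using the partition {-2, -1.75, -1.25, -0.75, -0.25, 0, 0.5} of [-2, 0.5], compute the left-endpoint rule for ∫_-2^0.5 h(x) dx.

Subinterval widths: 0.25, 0.5, 0.5, 0.5, 0.25, 0.5.
Left endpoints: -2, -1.75, -1.25, -0.75, -0.25, 0.
h(-2) = 23, h(-1.75) = 15.265625, h(-1.25) = 5.046875, h(-0.75) = -0.046875, h(-0.25) = -2.265625, h(0) = -3.
Sum = Σ Δx_i · h(x_i).
Sum = 13.81640625.

13.81640625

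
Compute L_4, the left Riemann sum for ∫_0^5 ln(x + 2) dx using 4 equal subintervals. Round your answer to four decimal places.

6.4063

Δx = (5 − 0)/4 = 1.25.
Left endpoints: 0, 1.25, 2.5, 3.75.
f(0) ≈ 0.6931, f(1.25) ≈ 1.1787, f(2.5) ≈ 1.5041, f(3.75) ≈ 1.7492.
Sum = Δx · [f(0) + f(1.25) + f(2.5) + f(3.75)].
Sum ≈ 6.4063.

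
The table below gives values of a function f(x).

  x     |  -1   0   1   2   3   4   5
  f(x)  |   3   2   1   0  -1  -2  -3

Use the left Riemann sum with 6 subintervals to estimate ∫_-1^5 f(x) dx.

Δx = 1.
Sum = 1·[3 + 2 + 1 + 0 + (-1) + (-2)] = 3.

3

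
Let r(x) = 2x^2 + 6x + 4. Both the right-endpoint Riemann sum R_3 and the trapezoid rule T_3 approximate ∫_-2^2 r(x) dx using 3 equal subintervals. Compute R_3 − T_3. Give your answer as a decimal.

R_3 ≈ 45.037037.
T_3 ≈ 29.037037.
R_3 − T_3 = 16.

16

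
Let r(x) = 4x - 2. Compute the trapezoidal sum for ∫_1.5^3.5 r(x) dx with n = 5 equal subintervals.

16

Δx = (3.5 − 1.5)/5 = 0.4.
r(1.5) = 4, r(1.9) = 5.6, r(2.3) = 7.2, r(2.7) = 8.8, r(3.1) = 10.4, r(3.5) = 12.
T_5 = (Δx/2)·[r(x_0) + 2r(x_1) + ... + 2r(x_{4}) + r(x_5)].
Sum = 16.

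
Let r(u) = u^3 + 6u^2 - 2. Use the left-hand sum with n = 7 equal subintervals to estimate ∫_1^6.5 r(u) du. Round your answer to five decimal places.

787.29974

Δu = (6.5 − 1)/7 = 11/14.
Left endpoints: 1, 25/14, 18/7, 47/14, 29/7, 69/14, 40/7.
r(1) = 5, r(25/14) = 62637/2744, r(18/7) = 18754/343, r(47/14) = 283891/2744, r(29/7) = 59025/343, r(69/14) = 722945/2744, r(40/7) = 130514/343.
Sum = Δu · [r(1) + r(25/14) + r(18/7) + ...].
Sum ≈ 787.29974.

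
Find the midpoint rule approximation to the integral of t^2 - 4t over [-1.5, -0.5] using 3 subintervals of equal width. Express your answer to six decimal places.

Δt = (-0.5 − (-1.5))/3 = 1/3.
Midpoints: -4/3, -1, -2/3.
f(-4/3) = 64/9, f(-1) = 5, f(-2/3) = 28/9.
Sum = Δt · [f(-4/3) + f(-1) + f(-2/3)].
Sum ≈ 5.074074.

5.074074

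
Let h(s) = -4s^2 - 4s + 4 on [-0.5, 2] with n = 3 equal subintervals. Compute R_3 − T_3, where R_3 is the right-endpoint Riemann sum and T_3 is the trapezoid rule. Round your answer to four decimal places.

-10.4167

R_3 ≈ -19.907407.
T_3 ≈ -9.490741.
R_3 − T_3 ≈ -10.4167.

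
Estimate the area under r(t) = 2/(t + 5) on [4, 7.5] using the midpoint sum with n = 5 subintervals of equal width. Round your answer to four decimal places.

0.6568

Δt = (7.5 − 4)/5 = 0.7.
Midpoints: 4.35, 5.05, 5.75, 6.45, 7.15.
r(4.35) = 40/187, r(5.05) = 40/201, r(5.75) = 8/43, r(6.45) = 40/229, r(7.15) = 40/243.
Sum = Δt · [r(4.35) + r(5.05) + r(5.75) + r(6.45) + r(7.15)].
Sum ≈ 0.6568.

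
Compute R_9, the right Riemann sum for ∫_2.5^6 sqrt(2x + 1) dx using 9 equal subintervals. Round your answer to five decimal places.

10.94822

Δx = (6 − 2.5)/9 = 7/18.
Right endpoints: 26/9, 59/18, 11/3, 73/18, 40/9, 29/6, 47/9, 101/18, 6.
f(26/9) ≈ 2.60342, f(59/18) ≈ 2.74874, f(11/3) ≈ 2.88675, f(73/18) ≈ 3.01846, f(40/9) ≈ 3.14466, f(29/6) ≈ 3.26599, f(47/9) ≈ 3.38296, f(101/18) ≈ 3.49603, f(6) ≈ 3.60555.
Sum = Δx · [f(26/9) + f(59/18) + f(11/3) + ...].
Sum ≈ 10.94822.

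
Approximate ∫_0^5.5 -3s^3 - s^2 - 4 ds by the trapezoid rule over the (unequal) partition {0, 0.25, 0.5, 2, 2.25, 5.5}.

-975.96875

Subinterval widths: 0.25, 0.25, 1.5, 0.25, 3.25.
f(0) = -4, f(0.25) = -4.109375, f(0.5) = -4.625, f(2) = -32, f(2.25) = -43.234375, f(5.5) = -533.375.
On each subinterval the trapezoid contributes (Δs_i/2)·[f(s_{i-1}) + f(s_i)].
Sum = -975.96875.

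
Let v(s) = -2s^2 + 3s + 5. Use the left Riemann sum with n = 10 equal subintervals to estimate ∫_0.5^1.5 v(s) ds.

5.88

Δs = (1.5 − 0.5)/10 = 0.1.
Left endpoints: 0.5, 0.6, 0.7, 0.8, 0.9, 1, 1.1, 1.2, 1.3, 1.4.
v(0.5) = 6, v(0.6) = 6.08, v(0.7) = 6.12, v(0.8) = 6.12, v(0.9) = 6.08, v(1) = 6, v(1.1) = 5.88, v(1.2) = 5.72, v(1.3) = 5.52, v(1.4) = 5.28.
Sum = Δs · [v(0.5) + v(0.6) + v(0.7) + ...].
Sum = 5.88.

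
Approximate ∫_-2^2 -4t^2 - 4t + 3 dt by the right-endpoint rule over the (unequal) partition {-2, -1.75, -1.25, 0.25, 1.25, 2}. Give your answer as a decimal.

-21.0625

Subinterval widths: 0.25, 0.5, 1.5, 1, 0.75.
Right endpoints: -1.75, -1.25, 0.25, 1.25, 2.
f(-1.75) = -2.25, f(-1.25) = 1.75, f(0.25) = 1.75, f(1.25) = -8.25, f(2) = -21.
Sum = Σ Δt_i · f(t_i).
Sum = -21.0625.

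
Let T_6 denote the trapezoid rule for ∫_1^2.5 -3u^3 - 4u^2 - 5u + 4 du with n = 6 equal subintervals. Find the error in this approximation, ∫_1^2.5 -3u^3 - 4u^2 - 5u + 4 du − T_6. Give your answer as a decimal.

Exact integral: ∫_1^2.5 f(u) du = -55.171875.
T_6 = -55.48046875.
Error = -55.171875 − (-55.48046875) = 0.30859375.

0.30859375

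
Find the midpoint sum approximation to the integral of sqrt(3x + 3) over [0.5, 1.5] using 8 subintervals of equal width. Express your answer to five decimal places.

2.44314

Δx = (1.5 − 0.5)/8 = 0.125.
Midpoints: 0.5625, 0.6875, 0.8125, 0.9375, 1.0625, 1.1875, 1.3125, 1.4375.
f(0.5625) ≈ 2.16506, f(0.6875) ≈ 2.25000, f(0.8125) ≈ 2.33184, f(0.9375) ≈ 2.41091, f(1.0625) ≈ 2.48747, f(1.1875) ≈ 2.56174, f(1.3125) ≈ 2.63391, f(1.4375) ≈ 2.70416.
Sum = Δx · [f(0.5625) + f(0.6875) + f(0.8125) + ...].
Sum ≈ 2.44314.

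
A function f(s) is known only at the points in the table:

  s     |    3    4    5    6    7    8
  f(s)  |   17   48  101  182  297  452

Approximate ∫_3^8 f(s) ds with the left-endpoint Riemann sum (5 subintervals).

645

Δs = 1.
Sum = 1·[17 + 48 + 101 + 182 + 297] = 645.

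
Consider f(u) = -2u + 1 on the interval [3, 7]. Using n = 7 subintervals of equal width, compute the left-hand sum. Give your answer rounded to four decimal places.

Δu = (7 − 3)/7 = 4/7.
Left endpoints: 3, 25/7, 29/7, 33/7, 37/7, 41/7, 45/7.
f(3) = -5, f(25/7) = -43/7, f(29/7) = -51/7, f(33/7) = -59/7, f(37/7) = -67/7, f(41/7) = -75/7, f(45/7) = -83/7.
Sum = Δu · [f(3) + f(25/7) + f(29/7) + ...].
Sum ≈ -33.7143.

-33.7143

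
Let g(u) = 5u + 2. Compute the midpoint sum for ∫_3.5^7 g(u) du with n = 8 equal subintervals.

98.875

Δu = (7 − 3.5)/8 = 0.4375.
Midpoints: 3.71875, 4.15625, 4.59375, 5.03125, 5.46875, 5.90625, 6.34375, 6.78125.
g(3.71875) = 20.59375, g(4.15625) = 22.78125, g(4.59375) = 24.96875, g(5.03125) = 27.15625, g(5.46875) = 29.34375, g(5.90625) = 31.53125, g(6.34375) = 33.71875, g(6.78125) = 35.90625.
Sum = Δu · [g(3.71875) + g(4.15625) + g(4.59375) + ...].
Sum = 98.875.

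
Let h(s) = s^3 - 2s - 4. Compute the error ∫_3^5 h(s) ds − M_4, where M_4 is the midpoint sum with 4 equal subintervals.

Exact integral: ∫_3^5 h(s) ds = 112.
M_4 = 111.5.
Error = 112 − 111.5 = 0.5.

0.5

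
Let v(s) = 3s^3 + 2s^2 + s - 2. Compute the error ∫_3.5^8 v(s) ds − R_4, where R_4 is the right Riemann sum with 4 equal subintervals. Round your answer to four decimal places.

Exact integral: ∫_3.5^8 v(s) ds = 3289.078125.
R_4 ≈ 4192.497070.
Error ≈ 3289.078125 − 4192.497070 ≈ -903.4189.

-903.4189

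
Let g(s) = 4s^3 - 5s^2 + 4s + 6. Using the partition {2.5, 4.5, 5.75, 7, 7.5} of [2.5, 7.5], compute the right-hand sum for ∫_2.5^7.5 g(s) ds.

3527.03125

Subinterval widths: 2, 1.25, 1.25, 0.5.
Right endpoints: 4.5, 5.75, 7, 7.5.
g(4.5) = 287.25, g(5.75) = 624.125, g(7) = 1161, g(7.5) = 1442.25.
Sum = Σ Δs_i · g(s_i).
Sum = 3527.03125.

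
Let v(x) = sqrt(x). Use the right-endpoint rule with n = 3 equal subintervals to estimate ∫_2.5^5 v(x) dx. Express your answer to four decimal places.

5.0859

Δx = (5 − 2.5)/3 = 5/6.
Right endpoints: 10/3, 25/6, 5.
v(10/3) ≈ 1.8257, v(25/6) ≈ 2.0412, v(5) ≈ 2.2361.
Sum = Δx · [v(10/3) + v(25/6) + v(5)].
Sum ≈ 5.0859.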